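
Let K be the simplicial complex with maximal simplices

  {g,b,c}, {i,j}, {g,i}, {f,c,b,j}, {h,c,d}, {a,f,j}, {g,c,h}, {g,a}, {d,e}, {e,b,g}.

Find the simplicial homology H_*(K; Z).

H_0 = Z,  H_1 = Z^3,  H_2 = 0,  H_3 = 0.

K has 10 vertices, 20 edges, 9 triangles, 1 3-simplex.
rank ∂_0 = 0, rank ∂_1 = 9 ⇒ b_0 = 10 − 0 − 9 = 1; all invariant factors of ∂_1 are 1 so no torsion. So H_0 = Z.
rank ∂_1 = 9, rank ∂_2 = 8 ⇒ b_1 = 20 − 9 − 8 = 3; all invariant factors of ∂_2 are 1 so no torsion. So H_1 = Z^3.
rank ∂_2 = 8, rank ∂_3 = 1 ⇒ b_2 = 9 − 8 − 1 = 0; all invariant factors of ∂_3 are 1 so no torsion. So H_2 = 0.
rank ∂_3 = 1, rank ∂_4 = 0 ⇒ b_3 = 1 − 1 − 0 = 0. So H_3 = 0.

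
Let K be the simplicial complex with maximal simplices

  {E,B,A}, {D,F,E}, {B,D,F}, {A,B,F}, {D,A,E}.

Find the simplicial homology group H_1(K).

H_1 = Z.

Order the vertices as A < B < D < E < F. Listing each simplex with vertices in this order, K has dimension 2 with simplices:

  0-simplices (5): A, B, D, E, F
  1-simplices (10): AB, AD, AE, AF, BD, BE, BF, DE, DF, EF
  2-simplices (5): ABE, ABF, ADE, BDF, DEF

giving chain groups C_0 ≅ Z^5, C_1 ≅ Z^10, C_2 ≅ Z^5.

Boundary ∂_1: C_1 → C_0 is given by ∂[p,q] = [q] − [p]. For instance
  ∂EF = F − E.
As a 5×10 matrix over Z this has rank 4, with invariant factors (1,1,1,1).

The boundary map ∂_2: C_2 → C_1 acts by ∂[p,q,r] = [q,r] − [p,r] + [p,q]. For instance
  ∂ABF = BF − AF + AB,
  ∂BDF = DF − BF + BD.
The 10×5 boundary matrix has rank 5 and Smith normal form diag(1,1,1,1,1).

From H_k ≅ ker(∂_k) / im(∂_{k+1}) we obtain:

  H_1: rank ker ∂_1 − rank ∂_2 = (10 − 4) − 5 = 1, and the invariant factors of ∂_2 are all 1, so H_1 ≅ Z.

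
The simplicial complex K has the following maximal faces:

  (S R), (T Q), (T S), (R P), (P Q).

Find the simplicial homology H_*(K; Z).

H_0 = Z,  H_1 = Z.

Fix the vertex order P < Q < R < S < T and write every simplex with vertices in increasing order. Then dim K = 1 and the simplices of K are:

  0-simplices (5): P, Q, R, S, T
  1-simplices (5): PQ, PR, QT, RS, ST

so the chain groups are C_0 ≅ Z^5, C_1 ≅ Z^5.

∂_1: C_1 → C_0 is given by ∂[p,q] = [q] − [p]. For instance
  ∂PR = R − P.
This gives a 5×5 integer matrix of rank 4; reducing to Smith normal form yields diagonal entries (1,1,1,1).

Computing H_k = (kernel of ∂_k) / (image of ∂_{k+1}):

  H_0: rank C_0 − rank ∂_1 = 5 − 4 = 1, and the invariant factors of ∂_1 are all 1, so H_0 ≅ Z.
  H_1: rank ker ∂_1 − rank ∂_2 = (5 − 4) − 0 = 1, and there is no ∂_2, so H_1 ≅ Z.

(K is a triangulation of the circle S^1.)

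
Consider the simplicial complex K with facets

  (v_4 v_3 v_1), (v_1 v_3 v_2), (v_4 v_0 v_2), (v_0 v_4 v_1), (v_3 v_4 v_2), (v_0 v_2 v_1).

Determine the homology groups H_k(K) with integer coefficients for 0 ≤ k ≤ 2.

H_0 = Z,  H_1 = 0,  H_2 = Z.

We work with the vertex ordering v_0 < v_1 < v_2 < v_3 < v_4. The simplices of K, each written with vertices in increasing order, are:

  0-simplices (5): [v_0], [v_1], [v_2], [v_3], [v_4]
  1-simplices (9): [v_0,v_1], [v_0,v_2], [v_0,v_4], [v_1,v_2], [v_1,v_3], [v_1,v_4], [v_2,v_3], [v_2,v_4], [v_3,v_4]
  2-simplices (6): [v_0,v_1,v_2], [v_0,v_1,v_4], [v_0,v_2,v_4], [v_1,v_2,v_3], [v_1,v_3,v_4], [v_2,v_3,v_4]

so the chain groups are C_0 ≅ Z^5, C_1 ≅ Z^9, C_2 ≅ Z^6.

∂_1: C_1 → C_0 is given by ∂[p,q] = [q] − [p].
The 5×9 boundary matrix has rank 4 and Smith normal form diag(1,1,1,1).

Boundary ∂_2: C_2 → C_1 sends each 2-simplex [p,q,r] to [q,r] − [p,r] + [p,q]. For instance
  ∂[v_0,v_1,v_2] = [v_1,v_2] − [v_0,v_2] + [v_0,v_1],
  ∂[v_2,v_3,v_4] = [v_3,v_4] − [v_2,v_4] + [v_2,v_3].
The 9×6 boundary matrix has rank 5 and Smith normal form diag(1,1,1,1,1).

Reading off H_k = ker ∂_k / im ∂_{k+1}:

  H_0: rank C_0 − rank ∂_1 = 5 − 4 = 1, and the invariant factors of ∂_1 are all 1, so H_0 = Z.
  H_1: rank ker ∂_1 − rank ∂_2 = (9 − 4) − 5 = 0, and the invariant factors of ∂_2 are all 1, so H_1 = 0.
  H_2: rank ker ∂_2 − rank ∂_3 = (6 − 5) − 0 = 1, and there is no ∂_3, so H_2 = Z.

(K is a triangulation of the 2-sphere S^2.)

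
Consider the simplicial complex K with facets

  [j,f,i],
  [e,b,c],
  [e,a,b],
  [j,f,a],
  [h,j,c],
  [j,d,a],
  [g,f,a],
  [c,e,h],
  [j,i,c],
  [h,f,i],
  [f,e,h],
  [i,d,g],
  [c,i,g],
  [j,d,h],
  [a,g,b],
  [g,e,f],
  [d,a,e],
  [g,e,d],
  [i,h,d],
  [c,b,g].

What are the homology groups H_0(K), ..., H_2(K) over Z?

We work with the vertex ordering a < b < c < d < e < f < g < h < i < j. The simplices of K, each written with vertices in increasing order, are:

  0-simplices (10): a, b, c, d, e, f, g, h, i, j
  1-simplices (30): ab, ad, ae, af, ag, aj, bc, be, bg, ce, cg, ch, ci, cj, de, dg, dh, di, dj, ef, eg, eh, fg, fh, fi, fj, gi, hi, hj, ij
  2-simplices (20): abe, abg, ade, adj, afg, afj, bce, bcg, ceh, cgi, chj, cij, deg, dgi, dhi, dhj, efg, efh, fhi, fij

Hence C_0 ≅ Z^10, C_1 ≅ Z^30, C_2 ≅ Z^20.

∂_1: C_1 → C_0 is given by ∂[p,q] = [q] − [p]. For instance
  ∂fg = g − f.
The 10×30 boundary matrix has rank 9 and Smith normal form diag(1,1,1,1,1,1,1,1,1).

Boundary ∂_2: C_2 → C_1 sends each 2-simplex [p,q,r] to [q,r] − [p,r] + [p,q]. For instance
  ∂bce = ce − be + bc,
  ∂fij = ij − fj + fi.
The resulting 30×20 matrix has rank 20, and its Smith normal form has invariant factors (1,1,1,1,1,1,1,1,1,1,1,1,1,1,1,1,1,1,1,2).

From H_k ≅ ker(∂_k) / im(∂_{k+1}) we obtain:

  H_0: rank C_0 − rank ∂_1 = 10 − 9 = 1, and the invariant factors of ∂_1 are all 1, so H_0 = Z.
  H_1: rank ker ∂_1 − rank ∂_2 = (30 − 9) − 20 = 1, and ∂_2 has invariant factor 2 > 1, so H_1 = Z ⊕ Z_2.
  H_2: rank ker ∂_2 − rank ∂_3 = (20 − 20) − 0 = 0, and there is no ∂_3, so H_2 = 0.

As a check, the Euler characteristic is 10 − 30 + 20 = 0, which agrees with 1 − 1 + 0 = 0.
(K is a triangulation of the Klein bottle.)

H_0 = Z,  H_1 = Z ⊕ Z_2,  H_2 = 0.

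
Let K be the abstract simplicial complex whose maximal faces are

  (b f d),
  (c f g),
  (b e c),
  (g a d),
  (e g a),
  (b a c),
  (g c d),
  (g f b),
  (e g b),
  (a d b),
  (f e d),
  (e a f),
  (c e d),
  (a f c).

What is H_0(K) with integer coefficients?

H_0 ≅ Z.

Take the total order a < b < c < d < e < f < g on the vertex set. Then K (dimension 2) consists of the simplices:

  0-simplices (7): a, b, c, d, e, f, g
  1-simplices (21): ab, ac, ad, ae, af, ag, bc, bd, be, bf, bg, cd, ce, cf, cg, de, df, dg, ef, eg, fg
  2-simplices (14): abc, abd, acf, adg, aef, aeg, bce, bdf, beg, bfg, cde, cdg, cfg, def

Hence C_0 ≅ Z^7, C_1 ≅ Z^21, C_2 ≅ Z^14.

∂_1: C_1 → C_0 sends each edge [p,q] (with p < q) to q − p.
This gives a 7×21 integer matrix of rank 6; reducing to Smith normal form yields diagonal entries (1,1,1,1,1,1).

The boundary map ∂_2: C_2 → C_1 sends each 2-simplex [p,q,r] to [q,r] − [p,r] + [p,q]. For instance
  ∂cdg = dg − cg + cd,
  ∂def = ef − df + de.
The 21×14 boundary matrix has rank 13 and Smith normal form diag(1,1,1,1,1,1,1,1,1,1,1,1,1).

Reading off H_k = ker ∂_k / im ∂_{k+1}:

  H_0: rank C_0 − rank ∂_1 = 7 − 6 = 1, and the invariant factors of ∂_1 are all 1, so H_0 = Z.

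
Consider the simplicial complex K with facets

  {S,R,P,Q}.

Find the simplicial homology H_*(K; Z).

H_0 ≅ Z,  H_1 = 0,  H_2 = 0,  H_3 = 0.

Take the total order P < Q < R < S on the vertex set. Then K (dimension 3) consists of the simplices:

  0-simplices (4): P, Q, R, S
  1-simplices (6): PQ, PR, PS, QR, QS, RS
  2-simplices (4): PQR, PQS, PRS, QRS
  3-simplices (1): PQRS

Hence C_0 ≅ Z^4, C_1 ≅ Z^6, C_2 ≅ Z^4, C_3 ≅ Z^1.

The boundary map ∂_1: C_1 → C_0 sends each edge [p,q] (with p < q) to q − p. For instance
  ∂PR = R − P.
The resulting 4×6 matrix has rank 3, and its Smith normal form has invariant factors (1,1,1).

The boundary map ∂_2: C_2 → C_1 maps a triangle to the signed sum of its edges. For instance
  ∂PRS = RS − PS + PR,
  ∂PQS = QS − PS + PQ.
This gives a 6×4 integer matrix of rank 3; reducing to Smith normal form yields diagonal entries (1,1,1).

∂_3: C_3 → C_2 sends each 3-simplex σ to the alternating sum Σ_i (−1)^i (σ with its i-th vertex removed). For instance
  ∂PQRS = QRS − PRS + PQS − PQR.
This gives a 4×1 integer matrix of rank 1; reducing to Smith normal form yields diagonal entries (1).

Reading off H_k = ker ∂_k / im ∂_{k+1}:

  H_0: rank C_0 − rank ∂_1 = 4 − 3 = 1, and the invariant factors of ∂_1 are all 1, so H_0 ≅ Z.
  H_1: rank ker ∂_1 − rank ∂_2 = (6 − 3) − 3 = 0, and the invariant factors of ∂_2 are all 1, so H_1 ≅ 0.
  H_2: rank ker ∂_2 − rank ∂_3 = (4 − 3) − 1 = 0, and the invariant factors of ∂_3 are all 1, so H_2 ≅ 0.
  H_3: rank ker ∂_3 − rank ∂_4 = (1 − 1) − 0 = 0, and there is no ∂_4, so H_3 ≅ 0.

(K is a triangulation of the 3-simplex.)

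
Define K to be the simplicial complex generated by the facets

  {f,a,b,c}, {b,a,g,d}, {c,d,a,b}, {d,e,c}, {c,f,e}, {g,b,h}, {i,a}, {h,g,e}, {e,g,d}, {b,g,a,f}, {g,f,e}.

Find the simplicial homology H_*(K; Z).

H_0 ≅ Z,  H_1 = 0,  H_2 ≅ Z,  H_3 = 0.

K has 9 vertices, 21 edges, 18 triangles, 4 3-simplices.
rank ∂_0 = 0, rank ∂_1 = 8 ⇒ b_0 = 9 − 0 − 8 = 1; all invariant factors of ∂_1 are 1 so no torsion. So H_0 = Z.
rank ∂_1 = 8, rank ∂_2 = 13 ⇒ b_1 = 21 − 8 − 13 = 0; all invariant factors of ∂_2 are 1 so no torsion. So H_1 = 0.
rank ∂_2 = 13, rank ∂_3 = 4 ⇒ b_2 = 18 − 13 − 4 = 1; all invariant factors of ∂_3 are 1 so no torsion. So H_2 = Z.
rank ∂_3 = 4, rank ∂_4 = 0 ⇒ b_3 = 4 − 4 − 0 = 0. So H_3 = 0.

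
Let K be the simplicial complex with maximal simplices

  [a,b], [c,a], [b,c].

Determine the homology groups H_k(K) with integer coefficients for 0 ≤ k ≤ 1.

H_0 = Z,  H_1 = Z.

Take the total order a < b < c on the vertex set. Then K (dimension 1) consists of the simplices:

  0-simplices (3): a, b, c
  1-simplices (3): ab, ac, bc

Hence C_0 ≅ Z^3, C_1 ≅ Z^3.

Boundary ∂_1: C_1 → C_0 is given by ∂[p,q] = [q] − [p].
The 3×3 boundary matrix has rank 2 and Smith normal form diag(1,1).

Computing H_k = (kernel of ∂_k) / (image of ∂_{k+1}):

  H_0: rank C_0 − rank ∂_1 = 3 − 2 = 1, and the invariant factors of ∂_1 are all 1, so H_0 = Z.
  H_1: rank ker ∂_1 − rank ∂_2 = (3 − 2) − 0 = 1, and there is no ∂_2, so H_1 = Z.

(K is a triangulation of the circle S^1.)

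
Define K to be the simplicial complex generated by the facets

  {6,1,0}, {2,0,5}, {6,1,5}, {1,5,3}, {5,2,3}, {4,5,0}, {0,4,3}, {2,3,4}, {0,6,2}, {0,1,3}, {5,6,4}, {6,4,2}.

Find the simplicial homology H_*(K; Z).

Order the vertices as 0 < 1 < 2 < 3 < 4 < 5 < 6. Listing each simplex with vertices in this order, K has dimension 2 with simplices:

  0-simplices (7): [0], [1], [2], [3], [4], [5], [6]
  1-simplices (18): [0,1], [0,2], [0,3], [0,4], [0,5], [0,6], [1,3], [1,5], [1,6], [2,3], [2,4], [2,5], [2,6], [3,4], [3,5], [4,5], [4,6], [5,6]
  2-simplices (12): [0,1,3], [0,1,6], [0,2,5], [0,2,6], [0,3,4], [0,4,5], [1,3,5], [1,5,6], [2,3,4], [2,3,5], [2,4,6], [4,5,6]

so the chain groups are C_0 ≅ Z^7, C_1 ≅ Z^18, C_2 ≅ Z^12.

The boundary map ∂_1: C_1 → C_0 is given by ∂[p,q] = [q] − [p].
As a 7×18 matrix over Z this has rank 6, with invariant factors (1,1,1,1,1,1).

The boundary map ∂_2: C_2 → C_1 maps a triangle to the signed sum of its edges. For instance
  ∂[0,1,6] = [1,6] − [0,6] + [0,1],
  ∂[0,4,5] = [4,5] − [0,5] + [0,4].
As a 18×12 matrix over Z this has rank 12, with invariant factors (1,1,1,1,1,1,1,1,1,1,1,2).

Reading off H_k = ker ∂_k / im ∂_{k+1}:

  H_0: rank C_0 − rank ∂_1 = 7 − 6 = 1, and the invariant factors of ∂_1 are all 1, so H_0 = Z.
  H_1: rank ker ∂_1 − rank ∂_2 = (18 − 6) − 12 = 0, and ∂_2 has invariant factor 2 > 1, so H_1 = Z/2.
  H_2: rank ker ∂_2 − rank ∂_3 = (12 − 12) − 0 = 0, and there is no ∂_3, so H_2 = 0.

As a check, the Euler characteristic is 7 − 18 + 12 = 1, which agrees with 1 − 0 + 0 = 1.

H_0 ≅ Z,  H_1 ≅ Z/2,  H_2 = 0.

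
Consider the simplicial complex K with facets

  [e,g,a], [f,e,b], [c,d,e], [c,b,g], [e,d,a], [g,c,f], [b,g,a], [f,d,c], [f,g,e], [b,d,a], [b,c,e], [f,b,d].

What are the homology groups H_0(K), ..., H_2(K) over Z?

H_0 ≅ Z,  H_1 ≅ Z/2,  H_2 = 0.

We work with the vertex ordering a < b < c < d < e < f < g. The simplices of K, each written with vertices in increasing order, are:

  0-simplices (7): a, b, c, d, e, f, g
  1-simplices (18): ab, ad, ae, ag, bc, bd, be, bf, bg, cd, ce, cf, cg, de, df, ef, eg, fg
  2-simplices (12): abd, abg, ade, aeg, bce, bcg, bdf, bef, cde, cdf, cfg, efg

giving chain groups C_0 ≅ Z^7, C_1 ≅ Z^18, C_2 ≅ Z^12.

∂_1: C_1 → C_0 maps an edge to its endpoints' difference, ∂[p,q] = q − p.
This gives a 7×18 integer matrix of rank 6; reducing to Smith normal form yields diagonal entries (1,1,1,1,1,1).

∂_2: C_2 → C_1 maps a triangle to the signed sum of its edges. For instance
  ∂abd = bd − ad + ab,
  ∂bdf = df − bf + bd.
As a 18×12 matrix over Z this has rank 12, with invariant factors (1,1,1,1,1,1,1,1,1,1,1,2).

Reading off H_k = ker ∂_k / im ∂_{k+1}:

  H_0: rank C_0 − rank ∂_1 = 7 − 6 = 1, and the invariant factors of ∂_1 are all 1, so H_0 = Z.
  H_1: rank ker ∂_1 − rank ∂_2 = (18 − 6) − 12 = 0, and ∂_2 has invariant factor 2 > 1, so H_1 = Z/2.
  H_2: rank ker ∂_2 − rank ∂_3 = (12 − 12) − 0 = 0, and there is no ∂_3, so H_2 = 0.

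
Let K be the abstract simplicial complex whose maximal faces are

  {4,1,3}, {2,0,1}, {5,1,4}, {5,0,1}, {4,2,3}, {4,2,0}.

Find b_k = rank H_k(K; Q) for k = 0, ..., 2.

b_0 = 1, b_1 = 1, b_2 = 0.

Fix the vertex order 0 < 1 < 2 < 3 < 4 < 5 and write every simplex with vertices in increasing order. Then dim K = 2 and the simplices of K are:

  0-simplices (6): [0], [1], [2], [3], [4], [5]
  1-simplices (12): [0,1], [0,2], [0,4], [0,5], [1,2], [1,3], [1,4], [1,5], [2,3], [2,4], [3,4], [4,5]
  2-simplices (6): [0,1,2], [0,1,5], [0,2,4], [1,3,4], [1,4,5], [2,3,4]

giving chain groups C_0 ≅ Z^6, C_1 ≅ Z^12, C_2 ≅ Z^6.

∂_1: C_1 → C_0 is given by ∂[p,q] = [q] − [p]. For instance
  ∂[0,1] = [1] − [0].
As a 6×12 matrix over Z this has rank 5, with invariant factors (1,1,1,1,1).

Boundary ∂_2: C_2 → C_1 sends each 2-simplex [p,q,r] to [q,r] − [p,r] + [p,q]. For instance
  ∂[0,2,4] = [2,4] − [0,4] + [0,2],
  ∂[0,1,5] = [1,5] − [0,5] + [0,1].
As a 12×6 matrix over Z this has rank 6, with invariant factors (1,1,1,1,1,1).

Reading off H_k = ker ∂_k / im ∂_{k+1}:

  H_0: rank C_0 − rank ∂_1 = 6 − 5 = 1, and the invariant factors of ∂_1 are all 1, so H_0 ≅ Z.
  H_1: rank ker ∂_1 − rank ∂_2 = (12 − 5) − 6 = 1, and the invariant factors of ∂_2 are all 1, so H_1 ≅ Z.
  H_2: rank ker ∂_2 − rank ∂_3 = (6 − 6) − 0 = 0, and there is no ∂_3, so H_2 ≅ 0.

As a check, the Euler characteristic is 6 − 12 + 6 = 0, which agrees with 1 − 1 + 0 = 0.
(K is a triangulation of the cylinder S^1 x I.)

Hence the Betti numbers are b_0 = 1, b_1 = 1, b_2 = 0.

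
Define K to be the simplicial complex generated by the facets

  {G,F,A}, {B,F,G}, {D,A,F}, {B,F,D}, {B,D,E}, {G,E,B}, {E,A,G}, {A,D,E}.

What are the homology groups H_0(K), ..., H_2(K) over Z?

Fix the vertex order A < B < D < E < F < G and write every simplex with vertices in increasing order. Then dim K = 2 and the simplices of K are:

  0-simplices (6): A, B, D, E, F, G
  1-simplices (12): AD, AE, AF, AG, BD, BE, BF, BG, DE, DF, EG, FG
  2-simplices (8): ADE, ADF, AEG, AFG, BDE, BDF, BEG, BFG

giving chain groups C_0 ≅ Z^6, C_1 ≅ Z^12, C_2 ≅ Z^8.

The boundary map ∂_1: C_1 → C_0 maps an edge to its endpoints' difference, ∂[p,q] = q − p. For instance
  ∂DE = E − D.
The resulting 6×12 matrix has rank 5, and its Smith normal form has invariant factors (1,1,1,1,1).

The boundary map ∂_2: C_2 → C_1 sends each 2-simplex [p,q,r] to [q,r] − [p,r] + [p,q]. For instance
  ∂ADF = DF − AF + AD,
  ∂AEG = EG − AG + AE.
The 12×8 boundary matrix has rank 7 and Smith normal form diag(1,1,1,1,1,1,1).

Reading off H_k = ker ∂_k / im ∂_{k+1}:

  H_0: rank C_0 − rank ∂_1 = 6 − 5 = 1, and the invariant factors of ∂_1 are all 1, so H_0 ≅ Z.
  H_1: rank ker ∂_1 − rank ∂_2 = (12 − 5) − 7 = 0, and the invariant factors of ∂_2 are all 1, so H_1 ≅ 0.
  H_2: rank ker ∂_2 − rank ∂_3 = (8 − 7) − 0 = 1, and there is no ∂_3, so H_2 ≅ Z.

(K is a triangulation of the 2-sphere S^2.)

H_0 ≅ Z,  H_1 = 0,  H_2 ≅ Z.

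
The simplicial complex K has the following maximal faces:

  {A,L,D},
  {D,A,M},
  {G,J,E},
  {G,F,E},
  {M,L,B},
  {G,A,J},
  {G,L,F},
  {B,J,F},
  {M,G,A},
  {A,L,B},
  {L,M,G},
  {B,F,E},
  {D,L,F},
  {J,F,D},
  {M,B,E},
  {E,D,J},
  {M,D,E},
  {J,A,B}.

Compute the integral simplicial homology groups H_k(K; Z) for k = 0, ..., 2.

H_0 = Z,  H_1 = Z × Z/2,  H_2 = 0.

Order the vertices as A < B < D < E < F < G < J < L < M. Listing each simplex with vertices in this order, K has dimension 2 with simplices:

  0-simplices (9): A, B, D, E, F, G, J, L, M
  1-simplices (27): AB, AD, AG, AJ, AL, AM, BE, BF, BJ, BL, BM, DE, DF, DJ, DL, DM, EF, EG, EJ, EM, FG, FJ, FL, GJ, GL, GM, LM
  2-simplices (18): ABJ, ABL, ADL, ADM, AGJ, AGM, BEF, BEM, BFJ, BLM, DEJ, DEM, DFJ, DFL, EFG, EGJ, FGL, GLM

giving chain groups C_0 ≅ Z^9, C_1 ≅ Z^27, C_2 ≅ Z^18.

∂_1: C_1 → C_0 sends each edge [p,q] (with p < q) to q − p. For instance
  ∂AD = D − A.
This gives a 9×27 integer matrix of rank 8; reducing to Smith normal form yields diagonal entries (1,1,1,1,1,1,1,1).

∂_2: C_2 → C_1 sends each 2-simplex [p,q,r] to [q,r] − [p,r] + [p,q]. For instance
  ∂EGJ = GJ − EJ + EG,
  ∂DFL = FL − DL + DF.
The 27×18 boundary matrix has rank 18 and Smith normal form diag(1,1,1,1,1,1,1,1,1,1,1,1,1,1,1,1,1,2).

Now H_k = ker ∂_k / im ∂_{k+1}, so:

  H_0: rank C_0 − rank ∂_1 = 9 − 8 = 1, and the invariant factors of ∂_1 are all 1, so H_0 ≅ Z.
  H_1: rank ker ∂_1 − rank ∂_2 = (27 − 8) − 18 = 1, and ∂_2 has invariant factor 2 > 1, so H_1 ≅ Z × Z/2.
  H_2: rank ker ∂_2 − rank ∂_3 = (18 − 18) − 0 = 0, and there is no ∂_3, so H_2 ≅ 0.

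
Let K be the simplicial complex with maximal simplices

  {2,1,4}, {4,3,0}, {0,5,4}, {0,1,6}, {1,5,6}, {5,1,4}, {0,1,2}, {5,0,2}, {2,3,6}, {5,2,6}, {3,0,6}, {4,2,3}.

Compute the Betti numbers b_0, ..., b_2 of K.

Order the vertices as 0 < 1 < 2 < 3 < 4 < 5 < 6. Listing each simplex with vertices in this order, K has dimension 2 with simplices:

  0-simplices (7): [0], [1], [2], [3], [4], [5], [6]
  1-simplices (18): [0,1], [0,2], [0,3], [0,4], [0,5], [0,6], [1,2], [1,4], [1,5], [1,6], [2,3], [2,4], [2,5], [2,6], [3,4], [3,6], [4,5], [5,6]
  2-simplices (12): [0,1,2], [0,1,6], [0,2,5], [0,3,4], [0,3,6], [0,4,5], [1,2,4], [1,4,5], [1,5,6], [2,3,4], [2,3,6], [2,5,6]

Hence C_0 ≅ Z^7, C_1 ≅ Z^18, C_2 ≅ Z^12.

The boundary map ∂_1: C_1 → C_0 sends each edge [p,q] (with p < q) to q − p. For instance
  ∂[0,3] = [3] − [0].
This gives a 7×18 integer matrix of rank 6; reducing to Smith normal form yields diagonal entries (1,1,1,1,1,1).

The boundary map ∂_2: C_2 → C_1 maps a triangle to the signed sum of its edges. For instance
  ∂[1,5,6] = [5,6] − [1,6] + [1,5],
  ∂[2,5,6] = [5,6] − [2,6] + [2,5].
This gives a 18×12 integer matrix of rank 12; reducing to Smith normal form yields diagonal entries (1,1,1,1,1,1,1,1,1,1,1,2).

Now H_k = ker ∂_k / im ∂_{k+1}, so:

  H_0: rank C_0 − rank ∂_1 = 7 − 6 = 1, and the invariant factors of ∂_1 are all 1, so H_0 = Z.
  H_1: rank ker ∂_1 − rank ∂_2 = (18 − 6) − 12 = 0, and ∂_2 has invariant factor 2 > 1, so H_1 = Z_2.
  H_2: rank ker ∂_2 − rank ∂_3 = (12 − 12) − 0 = 0, and there is no ∂_3, so H_2 = 0.

Hence the Betti numbers are b_0 = 1, b_1 = 0, b_2 = 0.

b_0 = 1, b_1 = 0, b_2 = 0.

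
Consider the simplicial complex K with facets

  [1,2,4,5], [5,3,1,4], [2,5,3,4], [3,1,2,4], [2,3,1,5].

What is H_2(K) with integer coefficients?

H_2 = 0.

Fix the vertex order 1 < 2 < 3 < 4 < 5 and write every simplex with vertices in increasing order. Then dim K = 3 and the simplices of K are:

  0-simplices (5): [1], [2], [3], [4], [5]
  1-simplices (10): [1,2], [1,3], [1,4], [1,5], [2,3], [2,4], [2,5], [3,4], [3,5], [4,5]
  2-simplices (10): [1,2,3], [1,2,4], [1,2,5], [1,3,4], [1,3,5], [1,4,5], [2,3,4], [2,3,5], [2,4,5], [3,4,5]
  3-simplices (5): [1,2,3,4], [1,2,3,5], [1,2,4,5], [1,3,4,5], [2,3,4,5]

Hence C_0 ≅ Z^5, C_1 ≅ Z^10, C_2 ≅ Z^10, C_3 ≅ Z^5.

The boundary map ∂_1: C_1 → C_0 sends each edge [p,q] (with p < q) to q − p. For instance
  ∂[2,5] = [5] − [2].
The resulting 5×10 matrix has rank 4, and its Smith normal form has invariant factors (1,1,1,1).

Boundary ∂_2: C_2 → C_1 sends each 2-simplex [p,q,r] to [q,r] − [p,r] + [p,q]. For instance
  ∂[3,4,5] = [4,5] − [3,5] + [3,4],
  ∂[2,3,5] = [3,5] − [2,5] + [2,3].
The 10×10 boundary matrix has rank 6 and Smith normal form diag(1,1,1,1,1,1).

∂_3: C_3 → C_2 sends each 3-simplex σ to the alternating sum Σ_i (−1)^i (σ with its i-th vertex removed). For instance
  ∂[2,3,4,5] = [3,4,5] − [2,4,5] + [2,3,5] − [2,3,4],
  ∂[1,2,3,5] = [2,3,5] − [1,3,5] + [1,2,5] − [1,2,3].
The 10×5 boundary matrix has rank 4 and Smith normal form diag(1,1,1,1).

Now H_k = ker ∂_k / im ∂_{k+1}, so:

  H_2: rank ker ∂_2 − rank ∂_3 = (10 − 6) − 4 = 0, and the invariant factors of ∂_3 are all 1, so H_2 ≅ 0.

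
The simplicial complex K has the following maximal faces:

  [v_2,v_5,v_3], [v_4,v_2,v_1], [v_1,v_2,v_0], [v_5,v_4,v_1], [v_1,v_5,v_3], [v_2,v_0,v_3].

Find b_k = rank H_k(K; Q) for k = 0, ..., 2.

We work with the vertex ordering v_0 < v_1 < v_2 < v_3 < v_4 < v_5. The simplices of K, each written with vertices in increasing order, are:

  0-simplices (6): [v_0], [v_1], [v_2], [v_3], [v_4], [v_5]
  1-simplices (12): [v_0,v_1], [v_0,v_2], [v_0,v_3], [v_1,v_2], [v_1,v_3], [v_1,v_4], [v_1,v_5], [v_2,v_3], [v_2,v_4], [v_2,v_5], [v_3,v_5], [v_4,v_5]
  2-simplices (6): [v_0,v_1,v_2], [v_0,v_2,v_3], [v_1,v_2,v_4], [v_1,v_3,v_5], [v_1,v_4,v_5], [v_2,v_3,v_5]

so the chain groups are C_0 ≅ Z^6, C_1 ≅ Z^12, C_2 ≅ Z^6.

Boundary ∂_1: C_1 → C_0 sends each edge [p,q] (with p < q) to q − p.
This gives a 6×12 integer matrix of rank 5; reducing to Smith normal form yields diagonal entries (1,1,1,1,1).

Boundary ∂_2: C_2 → C_1 maps a triangle to the signed sum of its edges. For instance
  ∂[v_1,v_3,v_5] = [v_3,v_5] − [v_1,v_5] + [v_1,v_3],
  ∂[v_1,v_4,v_5] = [v_4,v_5] − [v_1,v_5] + [v_1,v_4].
The resulting 12×6 matrix has rank 6, and its Smith normal form has invariant factors (1,1,1,1,1,1).

Now H_k = ker ∂_k / im ∂_{k+1}, so:

  H_0: rank C_0 − rank ∂_1 = 6 − 5 = 1, and the invariant factors of ∂_1 are all 1, so H_0 = Z.
  H_1: rank ker ∂_1 − rank ∂_2 = (12 − 5) − 6 = 1, and the invariant factors of ∂_2 are all 1, so H_1 = Z.
  H_2: rank ker ∂_2 − rank ∂_3 = (6 − 6) − 0 = 0, and there is no ∂_3, so H_2 = 0.

Hence the Betti numbers are b_0 = 1, b_1 = 1, b_2 = 0.

b_0 = 1, b_1 = 1, b_2 = 0.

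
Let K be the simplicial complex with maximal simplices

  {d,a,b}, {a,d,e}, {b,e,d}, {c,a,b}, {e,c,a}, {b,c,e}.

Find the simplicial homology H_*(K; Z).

Fix the vertex order a < b < c < d < e and write every simplex with vertices in increasing order. Then dim K = 2 and the simplices of K are:

  0-simplices (5): a, b, c, d, e
  1-simplices (9): ab, ac, ad, ae, bc, bd, be, ce, de
  2-simplices (6): abc, abd, ace, ade, bce, bde

Hence C_0 ≅ Z^5, C_1 ≅ Z^9, C_2 ≅ Z^6.

∂_1: C_1 → C_0 maps an edge to its endpoints' difference, ∂[p,q] = q − p. For instance
  ∂ac = c − a.
As a 5×9 matrix over Z this has rank 4, with invariant factors (1,1,1,1).

The boundary map ∂_2: C_2 → C_1 sends each 2-simplex [p,q,r] to [q,r] − [p,r] + [p,q]. For instance
  ∂abc = bc − ac + ab,
  ∂bce = ce − be + bc.
The resulting 9×6 matrix has rank 5, and its Smith normal form has invariant factors (1,1,1,1,1).

Computing H_k = (kernel of ∂_k) / (image of ∂_{k+1}):

  H_0: rank C_0 − rank ∂_1 = 5 − 4 = 1, and the invariant factors of ∂_1 are all 1, so H_0 ≅ Z.
  H_1: rank ker ∂_1 − rank ∂_2 = (9 − 4) − 5 = 0, and the invariant factors of ∂_2 are all 1, so H_1 ≅ 0.
  H_2: rank ker ∂_2 − rank ∂_3 = (6 − 5) − 0 = 1, and there is no ∂_3, so H_2 ≅ Z.

(K is a triangulation of the 2-sphere S^2.)

H_0 ≅ Z,  H_1 = 0,  H_2 ≅ Z.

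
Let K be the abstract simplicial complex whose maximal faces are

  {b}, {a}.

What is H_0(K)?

H_0 ≅ Z^2.

Take the total order a < b on the vertex set. Then K (dimension 0) consists of the simplices:

  0-simplices (2): a, b

Hence C_0 ≅ Z^2.

From H_k ≅ ker(∂_k) / im(∂_{k+1}) we obtain:

  H_0: rank C_0 − rank ∂_1 = 2 − 0 = 2, and there is no ∂_1, so H_0 = Z^2.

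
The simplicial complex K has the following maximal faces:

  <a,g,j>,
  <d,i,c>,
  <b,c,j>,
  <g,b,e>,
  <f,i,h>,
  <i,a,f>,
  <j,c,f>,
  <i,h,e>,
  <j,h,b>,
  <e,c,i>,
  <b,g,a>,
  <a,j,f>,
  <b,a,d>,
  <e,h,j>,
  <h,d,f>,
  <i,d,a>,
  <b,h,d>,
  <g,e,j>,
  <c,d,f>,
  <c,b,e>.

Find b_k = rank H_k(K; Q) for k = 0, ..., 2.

Take the total order a < b < c < d < e < f < g < h < i < j on the vertex set. Then K (dimension 2) consists of the simplices:

  0-simplices (10): a, b, c, d, e, f, g, h, i, j
  1-simplices (30): ab, ad, af, ag, ai, aj, bc, bd, be, bg, bh, bj, cd, ce, cf, ci, cj, df, dh, di, eg, eh, ei, ej, fh, fi, fj, gj, hi, hj
  2-simplices (20): abd, abg, adi, afi, afj, agj, bce, bcj, bdh, beg, bhj, cdf, cdi, cei, cfj, dfh, egj, ehi, ehj, fhi

so the chain groups are C_0 ≅ Z^10, C_1 ≅ Z^30, C_2 ≅ Z^20.

∂_1: C_1 → C_0 is given by ∂[p,q] = [q] − [p].
As a 10×30 matrix over Z this has rank 9, with invariant factors (1,1,1,1,1,1,1,1,1).

The boundary map ∂_2: C_2 → C_1 maps a triangle to the signed sum of its edges. For instance
  ∂adi = di − ai + ad,
  ∂cei = ei − ci + ce.
This gives a 30×20 integer matrix of rank 20; reducing to Smith normal form yields diagonal entries (1,1,1,1,1,1,1,1,1,1,1,1,1,1,1,1,1,1,1,2).

Reading off H_k = ker ∂_k / im ∂_{k+1}:

  H_0: rank C_0 − rank ∂_1 = 10 − 9 = 1, and the invariant factors of ∂_1 are all 1, so H_0 ≅ Z.
  H_1: rank ker ∂_1 − rank ∂_2 = (30 − 9) − 20 = 1, and ∂_2 has invariant factor 2 > 1, so H_1 ≅ Z ⊕ Z/2Z.
  H_2: rank ker ∂_2 − rank ∂_3 = (20 − 20) − 0 = 0, and there is no ∂_3, so H_2 ≅ 0.

Hence the Betti numbers are b_0 = 1, b_1 = 1, b_2 = 0.

b_0 = 1, b_1 = 1, b_2 = 0.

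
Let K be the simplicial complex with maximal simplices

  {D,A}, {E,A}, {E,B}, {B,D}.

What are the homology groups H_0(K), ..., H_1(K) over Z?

H_0 = Z,  H_1 = Z.

Fix the vertex order A < B < D < E and write every simplex with vertices in increasing order. Then dim K = 1 and the simplices of K are:

  0-simplices (4): A, B, D, E
  1-simplices (4): AD, AE, BD, BE

so the chain groups are C_0 ≅ Z^4, C_1 ≅ Z^4.

Boundary ∂_1: C_1 → C_0 maps an edge to its endpoints' difference, ∂[p,q] = q − p.
The 4×4 boundary matrix has rank 3 and Smith normal form diag(1,1,1).

From H_k ≅ ker(∂_k) / im(∂_{k+1}) we obtain:

  H_0: rank C_0 − rank ∂_1 = 4 − 3 = 1, and the invariant factors of ∂_1 are all 1, so H_0 ≅ Z.
  H_1: rank ker ∂_1 − rank ∂_2 = (4 − 3) − 0 = 1, and there is no ∂_2, so H_1 ≅ Z.

As a check, the Euler characteristic is 4 − 4 = 0, which agrees with 1 − 1 = 0.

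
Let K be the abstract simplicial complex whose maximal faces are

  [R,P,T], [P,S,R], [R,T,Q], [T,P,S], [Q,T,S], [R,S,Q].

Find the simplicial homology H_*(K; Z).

We work with the vertex ordering P < Q < R < S < T. The simplices of K, each written with vertices in increasing order, are:

  0-simplices (5): P, Q, R, S, T
  1-simplices (9): PR, PS, PT, QR, QS, QT, RS, RT, ST
  2-simplices (6): PRS, PRT, PST, QRS, QRT, QST

giving chain groups C_0 ≅ Z^5, C_1 ≅ Z^9, C_2 ≅ Z^6.

∂_1: C_1 → C_0 is given by ∂[p,q] = [q] − [p]. For instance
  ∂RS = S − R.
The 5×9 boundary matrix has rank 4 and Smith normal form diag(1,1,1,1).

The boundary map ∂_2: C_2 → C_1 acts by ∂[p,q,r] = [q,r] − [p,r] + [p,q]. For instance
  ∂PRT = RT − PT + PR,
  ∂PRS = RS − PS + PR.
The 9×6 boundary matrix has rank 5 and Smith normal form diag(1,1,1,1,1).

From H_k ≅ ker(∂_k) / im(∂_{k+1}) we obtain:

  H_0: rank C_0 − rank ∂_1 = 5 − 4 = 1, and the invariant factors of ∂_1 are all 1, so H_0 ≅ Z.
  H_1: rank ker ∂_1 − rank ∂_2 = (9 − 4) − 5 = 0, and the invariant factors of ∂_2 are all 1, so H_1 ≅ 0.
  H_2: rank ker ∂_2 − rank ∂_3 = (6 − 5) − 0 = 1, and there is no ∂_3, so H_2 ≅ Z.

(K is a triangulation of the 2-sphere S^2.)

H_0 = Z,  H_1 = 0,  H_2 = Z.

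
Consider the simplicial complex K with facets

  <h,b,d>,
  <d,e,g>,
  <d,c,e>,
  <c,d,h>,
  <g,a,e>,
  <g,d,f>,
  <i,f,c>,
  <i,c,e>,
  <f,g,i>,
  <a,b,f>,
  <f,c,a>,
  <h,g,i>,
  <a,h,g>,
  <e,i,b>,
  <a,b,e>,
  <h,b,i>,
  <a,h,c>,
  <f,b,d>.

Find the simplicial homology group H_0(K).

H_0 ≅ Z.

We work with the vertex ordering a < b < c < d < e < f < g < h < i. The simplices of K, each written with vertices in increasing order, are:

  0-simplices (9): a, b, c, d, e, f, g, h, i
  1-simplices (27): ab, ac, ae, af, ag, ah, bd, be, bf, bh, bi, cd, ce, cf, ch, ci, de, df, dg, dh, eg, ei, fg, fi, gh, gi, hi
  2-simplices (18): abe, abf, acf, ach, aeg, agh, bdf, bdh, bei, bhi, cde, cdh, cei, cfi, deg, dfg, fgi, ghi

giving chain groups C_0 ≅ Z^9, C_1 ≅ Z^27, C_2 ≅ Z^18.

∂_1: C_1 → C_0 sends each edge [p,q] (with p < q) to q − p.
The resulting 9×27 matrix has rank 8, and its Smith normal form has invariant factors (1,1,1,1,1,1,1,1).

∂_2: C_2 → C_1 maps a triangle to the signed sum of its edges. For instance
  ∂cde = de − ce + cd,
  ∂abe = be − ae + ab.
As a 27×18 matrix over Z this has rank 17, with invariant factors (1,1,1,1,1,1,1,1,1,1,1,1,1,1,1,1,1).

From H_k ≅ ker(∂_k) / im(∂_{k+1}) we obtain:

  H_0: rank C_0 − rank ∂_1 = 9 − 8 = 1, and the invariant factors of ∂_1 are all 1, so H_0 = Z.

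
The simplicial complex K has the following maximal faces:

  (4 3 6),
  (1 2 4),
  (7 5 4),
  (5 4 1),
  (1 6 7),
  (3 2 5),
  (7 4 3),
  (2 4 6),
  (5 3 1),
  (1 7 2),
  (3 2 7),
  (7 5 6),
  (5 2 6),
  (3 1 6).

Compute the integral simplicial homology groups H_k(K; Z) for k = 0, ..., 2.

Order the vertices as 1 < 2 < 3 < 4 < 5 < 6 < 7. Listing each simplex with vertices in this order, K has dimension 2 with simplices:

  0-simplices (7): [1], [2], [3], [4], [5], [6], [7]
  1-simplices (21): [1,2], [1,3], [1,4], [1,5], [1,6], [1,7], [2,3], [2,4], [2,5], [2,6], [2,7], [3,4], [3,5], [3,6], [3,7], [4,5], [4,6], [4,7], [5,6], [5,7], [6,7]
  2-simplices (14): [1,2,4], [1,2,7], [1,3,5], [1,3,6], [1,4,5], [1,6,7], [2,3,5], [2,3,7], [2,4,6], [2,5,6], [3,4,6], [3,4,7], [4,5,7], [5,6,7]

Hence C_0 ≅ Z^7, C_1 ≅ Z^21, C_2 ≅ Z^14.

The boundary map ∂_1: C_1 → C_0 is given by ∂[p,q] = [q] − [p].
The resulting 7×21 matrix has rank 6, and its Smith normal form has invariant factors (1,1,1,1,1,1).

The boundary map ∂_2: C_2 → C_1 sends each 2-simplex [p,q,r] to [q,r] − [p,r] + [p,q]. For instance
  ∂[1,4,5] = [4,5] − [1,5] + [1,4],
  ∂[2,3,7] = [3,7] − [2,7] + [2,3].
This gives a 21×14 integer matrix of rank 13; reducing to Smith normal form yields diagonal entries (1,1,1,1,1,1,1,1,1,1,1,1,1).

Reading off H_k = ker ∂_k / im ∂_{k+1}:

  H_0: rank C_0 − rank ∂_1 = 7 − 6 = 1, and the invariant factors of ∂_1 are all 1, so H_0 ≅ Z.
  H_1: rank ker ∂_1 − rank ∂_2 = (21 − 6) − 13 = 2, and the invariant factors of ∂_2 are all 1, so H_1 ≅ Z^2.
  H_2: rank ker ∂_2 − rank ∂_3 = (14 − 13) − 0 = 1, and there is no ∂_3, so H_2 ≅ Z.

H_0 = Z,  H_1 = Z^2,  H_2 = Z.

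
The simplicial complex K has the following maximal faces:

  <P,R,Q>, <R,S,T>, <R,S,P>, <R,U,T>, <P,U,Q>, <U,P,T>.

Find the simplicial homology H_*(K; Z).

H_0 = Z,  H_1 = Z,  H_2 = 0.

Take the total order P < Q < R < S < T < U on the vertex set. Then K (dimension 2) consists of the simplices:

  0-simplices (6): P, Q, R, S, T, U
  1-simplices (12): PQ, PR, PS, PT, PU, QR, QU, RS, RT, RU, ST, TU
  2-simplices (6): PQR, PQU, PRS, PTU, RST, RTU

giving chain groups C_0 ≅ Z^6, C_1 ≅ Z^12, C_2 ≅ Z^6.

The boundary map ∂_1: C_1 → C_0 sends each edge [p,q] (with p < q) to q − p. For instance
  ∂PR = R − P.
As a 6×12 matrix over Z this has rank 5, with invariant factors (1,1,1,1,1).

∂_2: C_2 → C_1 maps a triangle to the signed sum of its edges. For instance
  ∂PTU = TU − PU + PT,
  ∂PQU = QU − PU + PQ.
This gives a 12×6 integer matrix of rank 6; reducing to Smith normal form yields diagonal entries (1,1,1,1,1,1).

From H_k ≅ ker(∂_k) / im(∂_{k+1}) we obtain:

  H_0: rank C_0 − rank ∂_1 = 6 − 5 = 1, and the invariant factors of ∂_1 are all 1, so H_0 ≅ Z.
  H_1: rank ker ∂_1 − rank ∂_2 = (12 − 5) − 6 = 1, and the invariant factors of ∂_2 are all 1, so H_1 ≅ Z.
  H_2: rank ker ∂_2 − rank ∂_3 = (6 − 6) − 0 = 0, and there is no ∂_3, so H_2 ≅ 0.

(K is a triangulation of the cylinder S^1 x I.)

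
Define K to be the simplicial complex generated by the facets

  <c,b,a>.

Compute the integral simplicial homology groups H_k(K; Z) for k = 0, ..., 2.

H_0 ≅ Z,  H_1 = 0,  H_2 = 0.

K has 3 vertices, 3 edges, 1 triangle.
rank ∂_0 = 0, rank ∂_1 = 2 ⇒ b_0 = 3 − 0 − 2 = 1; all invariant factors of ∂_1 are 1 so no torsion. So H_0 ≅ Z.
rank ∂_1 = 2, rank ∂_2 = 1 ⇒ b_1 = 3 − 2 − 1 = 0; all invariant factors of ∂_2 are 1 so no torsion. So H_1 ≅ 0.
rank ∂_2 = 1, rank ∂_3 = 0 ⇒ b_2 = 1 − 1 − 0 = 0. So H_2 ≅ 0.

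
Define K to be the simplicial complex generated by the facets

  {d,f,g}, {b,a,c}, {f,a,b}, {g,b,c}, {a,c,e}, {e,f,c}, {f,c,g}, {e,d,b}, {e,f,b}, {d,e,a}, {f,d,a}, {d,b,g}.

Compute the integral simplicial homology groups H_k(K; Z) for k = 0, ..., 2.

Order the vertices as a < b < c < d < e < f < g. Listing each simplex with vertices in this order, K has dimension 2 with simplices:

  0-simplices (7): a, b, c, d, e, f, g
  1-simplices (18): ab, ac, ad, ae, af, bc, bd, be, bf, bg, ce, cf, cg, de, df, dg, ef, fg
  2-simplices (12): abc, abf, ace, ade, adf, bcg, bde, bdg, bef, cef, cfg, dfg

giving chain groups C_0 ≅ Z^7, C_1 ≅ Z^18, C_2 ≅ Z^12.

The boundary map ∂_1: C_1 → C_0 maps an edge to its endpoints' difference, ∂[p,q] = q − p.
As a 7×18 matrix over Z this has rank 6, with invariant factors (1,1,1,1,1,1).

∂_2: C_2 → C_1 maps a triangle to the signed sum of its edges. For instance
  ∂cfg = fg − cg + cf,
  ∂dfg = fg − dg + df.
The resulting 18×12 matrix has rank 12, and its Smith normal form has invariant factors (1,1,1,1,1,1,1,1,1,1,1,2).

From H_k ≅ ker(∂_k) / im(∂_{k+1}) we obtain:

  H_0: rank C_0 − rank ∂_1 = 7 − 6 = 1, and the invariant factors of ∂_1 are all 1, so H_0 = Z.
  H_1: rank ker ∂_1 − rank ∂_2 = (18 − 6) − 12 = 0, and ∂_2 has invariant factor 2 > 1, so H_1 = Z_2.
  H_2: rank ker ∂_2 − rank ∂_3 = (12 − 12) − 0 = 0, and there is no ∂_3, so H_2 = 0.

H_0 = Z,  H_1 = Z_2,  H_2 = 0.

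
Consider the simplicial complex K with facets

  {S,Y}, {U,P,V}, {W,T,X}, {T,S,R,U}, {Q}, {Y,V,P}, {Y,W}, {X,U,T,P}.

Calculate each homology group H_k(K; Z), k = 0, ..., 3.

K has 10 vertices, 19 edges, 11 triangles, 2 3-simplices.
rank ∂_0 = 0, rank ∂_1 = 8 ⇒ b_0 = 10 − 0 − 8 = 2; all invariant factors of ∂_1 are 1 so no torsion. So H_0 = Z^2.
rank ∂_1 = 8, rank ∂_2 = 9 ⇒ b_1 = 19 − 8 − 9 = 2; all invariant factors of ∂_2 are 1 so no torsion. So H_1 = Z^2.
rank ∂_2 = 9, rank ∂_3 = 2 ⇒ b_2 = 11 − 9 − 2 = 0; all invariant factors of ∂_3 are 1 so no torsion. So H_2 = 0.
rank ∂_3 = 2, rank ∂_4 = 0 ⇒ b_3 = 2 − 2 − 0 = 0. So H_3 = 0.

H_0 = Z^2,  H_1 = Z^2,  H_2 = 0,  H_3 = 0.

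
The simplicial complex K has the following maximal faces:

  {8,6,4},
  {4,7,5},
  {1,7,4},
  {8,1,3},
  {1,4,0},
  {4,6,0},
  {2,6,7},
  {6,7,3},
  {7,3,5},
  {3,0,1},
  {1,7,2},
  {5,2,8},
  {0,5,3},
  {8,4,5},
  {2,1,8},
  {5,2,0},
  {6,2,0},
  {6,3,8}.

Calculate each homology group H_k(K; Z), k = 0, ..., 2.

H_0 = Z,  H_1 = Z^2,  H_2 = Z.

Take the total order 0 < 1 < 2 < 3 < 4 < 5 < 6 < 7 < 8 on the vertex set. Then K (dimension 2) consists of the simplices:

  0-simplices (9): [0], [1], [2], [3], [4], [5], [6], [7], [8]
  1-simplices (27): (27 of them)
  2-simplices (18): [0,1,3], [0,1,4], [0,2,5], [0,2,6], [0,3,5], [0,4,6], [1,2,7], [1,2,8], [1,3,8], [1,4,7], [2,5,8], [2,6,7], [3,5,7], [3,6,7], [3,6,8], [4,5,7], [4,5,8], [4,6,8]

giving chain groups C_0 ≅ Z^9, C_1 ≅ Z^27, C_2 ≅ Z^18.

Boundary ∂_1: C_1 → C_0 sends each edge [p,q] (with p < q) to q − p. For instance
  ∂[3,8] = [8] − [3].
The resulting 9×27 matrix has rank 8, and its Smith normal form has invariant factors (1,1,1,1,1,1,1,1).

Boundary ∂_2: C_2 → C_1 acts by ∂[p,q,r] = [q,r] − [p,r] + [p,q]. For instance
  ∂[1,2,8] = [2,8] − [1,8] + [1,2],
  ∂[4,5,7] = [5,7] − [4,7] + [4,5].
The resulting 27×18 matrix has rank 17, and its Smith normal form has invariant factors (1,1,1,1,1,1,1,1,1,1,1,1,1,1,1,1,1).

Now H_k = ker ∂_k / im ∂_{k+1}, so:

  H_0: rank C_0 − rank ∂_1 = 9 − 8 = 1, and the invariant factors of ∂_1 are all 1, so H_0 ≅ Z.
  H_1: rank ker ∂_1 − rank ∂_2 = (27 − 8) − 17 = 2, and the invariant factors of ∂_2 are all 1, so H_1 ≅ Z^2.
  H_2: rank ker ∂_2 − rank ∂_3 = (18 − 17) − 0 = 1, and there is no ∂_3, so H_2 ≅ Z.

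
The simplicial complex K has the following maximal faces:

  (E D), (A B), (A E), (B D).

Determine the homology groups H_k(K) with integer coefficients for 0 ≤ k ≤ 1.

H_0 = Z,  H_1 = Z.

Order the vertices as A < B < D < E. Listing each simplex with vertices in this order, K has dimension 1 with simplices:

  0-simplices (4): A, B, D, E
  1-simplices (4): AB, AE, BD, DE

giving chain groups C_0 ≅ Z^4, C_1 ≅ Z^4.

∂_1: C_1 → C_0 is given by ∂[p,q] = [q] − [p].
As a 4×4 matrix over Z this has rank 3, with invariant factors (1,1,1).

Reading off H_k = ker ∂_k / im ∂_{k+1}:

  H_0: rank C_0 − rank ∂_1 = 4 − 3 = 1, and the invariant factors of ∂_1 are all 1, so H_0 ≅ Z.
  H_1: rank ker ∂_1 − rank ∂_2 = (4 − 3) − 0 = 1, and there is no ∂_2, so H_1 ≅ Z.

(K is a triangulation of the circle S^1.)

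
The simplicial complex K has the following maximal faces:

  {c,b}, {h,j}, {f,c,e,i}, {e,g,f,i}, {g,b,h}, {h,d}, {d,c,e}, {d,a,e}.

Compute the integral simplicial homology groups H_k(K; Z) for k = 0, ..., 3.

H_0 ≅ Z,  H_1 ≅ Z^2,  H_2 = 0,  H_3 = 0.

K has 10 vertices, 19 edges, 10 triangles, 2 3-simplices.
rank ∂_0 = 0, rank ∂_1 = 9 ⇒ b_0 = 10 − 0 − 9 = 1; all invariant factors of ∂_1 are 1 so no torsion. So H_0 = Z.
rank ∂_1 = 9, rank ∂_2 = 8 ⇒ b_1 = 19 − 9 − 8 = 2; all invariant factors of ∂_2 are 1 so no torsion. So H_1 = Z^2.
rank ∂_2 = 8, rank ∂_3 = 2 ⇒ b_2 = 10 − 8 − 2 = 0; all invariant factors of ∂_3 are 1 so no torsion. So H_2 = 0.
rank ∂_3 = 2, rank ∂_4 = 0 ⇒ b_3 = 2 − 2 − 0 = 0. So H_3 = 0.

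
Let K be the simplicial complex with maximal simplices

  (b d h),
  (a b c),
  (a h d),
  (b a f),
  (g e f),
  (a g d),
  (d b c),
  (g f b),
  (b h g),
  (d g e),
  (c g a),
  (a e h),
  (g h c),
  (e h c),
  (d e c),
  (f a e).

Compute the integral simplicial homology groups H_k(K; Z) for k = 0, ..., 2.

H_0 = Z,  H_1 = Z^2,  H_2 = Z.

K has 8 vertices, 24 edges, 16 triangles.
rank ∂_0 = 0, rank ∂_1 = 7 ⇒ b_0 = 8 − 0 − 7 = 1; all invariant factors of ∂_1 are 1 so no torsion. So H_0 = Z.
rank ∂_1 = 7, rank ∂_2 = 15 ⇒ b_1 = 24 − 7 − 15 = 2; all invariant factors of ∂_2 are 1 so no torsion. So H_1 = Z^2.
rank ∂_2 = 15, rank ∂_3 = 0 ⇒ b_2 = 16 − 15 − 0 = 1. So H_2 = Z.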